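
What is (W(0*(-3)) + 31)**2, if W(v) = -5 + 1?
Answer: 729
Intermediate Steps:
W(v) = -4
(W(0*(-3)) + 31)**2 = (-4 + 31)**2 = 27**2 = 729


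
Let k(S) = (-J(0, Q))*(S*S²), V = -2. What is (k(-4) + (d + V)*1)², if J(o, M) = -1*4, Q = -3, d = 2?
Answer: 65536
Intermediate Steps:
J(o, M) = -4
k(S) = 4*S³ (k(S) = (-1*(-4))*(S*S²) = 4*S³)
(k(-4) + (d + V)*1)² = (4*(-4)³ + (2 - 2)*1)² = (4*(-64) + 0*1)² = (-256 + 0)² = (-256)² = 65536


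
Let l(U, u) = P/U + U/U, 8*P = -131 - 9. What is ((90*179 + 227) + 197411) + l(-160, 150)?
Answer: 13679943/64 ≈ 2.1375e+5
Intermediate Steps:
P = -35/2 (P = (-131 - 9)/8 = (1/8)*(-140) = -35/2 ≈ -17.500)
l(U, u) = 1 - 35/(2*U) (l(U, u) = -35/(2*U) + U/U = -35/(2*U) + 1 = 1 - 35/(2*U))
((90*179 + 227) + 197411) + l(-160, 150) = ((90*179 + 227) + 197411) + (-35/2 - 160)/(-160) = ((16110 + 227) + 197411) - 1/160*(-355/2) = (16337 + 197411) + 71/64 = 213748 + 71/64 = 13679943/64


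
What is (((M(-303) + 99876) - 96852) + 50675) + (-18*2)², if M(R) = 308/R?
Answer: 16663177/303 ≈ 54994.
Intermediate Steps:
(((M(-303) + 99876) - 96852) + 50675) + (-18*2)² = (((308/(-303) + 99876) - 96852) + 50675) + (-18*2)² = (((308*(-1/303) + 99876) - 96852) + 50675) + (-36)² = (((-308/303 + 99876) - 96852) + 50675) + 1296 = ((30262120/303 - 96852) + 50675) + 1296 = (915964/303 + 50675) + 1296 = 16270489/303 + 1296 = 16663177/303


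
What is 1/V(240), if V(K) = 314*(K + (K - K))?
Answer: 1/75360 ≈ 1.3270e-5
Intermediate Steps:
V(K) = 314*K (V(K) = 314*(K + 0) = 314*K)
1/V(240) = 1/(314*240) = 1/75360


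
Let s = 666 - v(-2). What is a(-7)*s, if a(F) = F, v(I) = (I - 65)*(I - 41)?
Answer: 15505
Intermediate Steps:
v(I) = (-65 + I)*(-41 + I)
s = -2215 (s = 666 - (2665 + (-2)**2 - 106*(-2)) = 666 - (2665 + 4 + 212) = 666 - 1*2881 = 666 - 2881 = -2215)
a(-7)*s = -7*(-2215) = 15505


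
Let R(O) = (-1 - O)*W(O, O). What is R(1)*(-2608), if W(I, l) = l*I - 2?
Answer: -5216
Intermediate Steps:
W(I, l) = -2 + I*l (W(I, l) = I*l - 2 = -2 + I*l)
R(O) = (-1 - O)*(-2 + O²) (R(O) = (-1 - O)*(-2 + O*O) = (-1 - O)*(-2 + O²))
R(1)*(-2608) = -(1 + 1)*(-2 + 1²)*(-2608) = -1*2*(-2 + 1)*(-2608) = -1*2*(-1)*(-2608) = 2*(-2608) = -5216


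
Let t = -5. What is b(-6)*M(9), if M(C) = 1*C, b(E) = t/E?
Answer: 15/2 ≈ 7.5000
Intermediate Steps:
b(E) = -5/E
M(C) = C
b(-6)*M(9) = -5/(-6)*9 = -5*(-⅙)*9 = (⅚)*9 = 15/2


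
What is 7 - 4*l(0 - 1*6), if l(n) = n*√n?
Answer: 7 + 24*I*√6 ≈ 7.0 + 58.788*I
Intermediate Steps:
l(n) = n^(3/2)
7 - 4*l(0 - 1*6) = 7 - 4*(0 - 1*6)^(3/2) = 7 - 4*(0 - 6)^(3/2) = 7 - (-24)*I*√6 = 7 + 24*I*√6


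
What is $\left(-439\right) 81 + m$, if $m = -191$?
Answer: $-35750$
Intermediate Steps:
$\left(-439\right) 81 + m = \left(-439\right) 81 - 191 = -35559 - 191 = -35750$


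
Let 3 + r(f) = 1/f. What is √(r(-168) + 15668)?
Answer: √110532198/84 ≈ 125.16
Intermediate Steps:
r(f) = -3 + 1/f
√(r(-168) + 15668) = √((-3 + 1/(-168)) + 15668) = √((-3 - 1/168) + 15668) = √(-505/168 + 15668) = √(2631719/168) = √110532198/84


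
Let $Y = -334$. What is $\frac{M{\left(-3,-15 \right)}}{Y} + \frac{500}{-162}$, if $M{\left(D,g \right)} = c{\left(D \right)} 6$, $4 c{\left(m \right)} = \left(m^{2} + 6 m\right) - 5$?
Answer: $- \frac{81799}{27054} \approx -3.0235$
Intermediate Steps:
$c{\left(m \right)} = - \frac{5}{4} + \frac{m^{2}}{4} + \frac{3 m}{2}$ ($c{\left(m \right)} = \frac{\left(m^{2} + 6 m\right) - 5}{4} = \frac{-5 + m^{2} + 6 m}{4} = - \frac{5}{4} + \frac{m^{2}}{4} + \frac{3 m}{2}$)
$M{\left(D,g \right)} = - \frac{15}{2} + 9 D + \frac{3 D^{2}}{2}$ ($M{\left(D,g \right)} = \left(- \frac{5}{4} + \frac{D^{2}}{4} + \frac{3 D}{2}\right) 6 = - \frac{15}{2} + 9 D + \frac{3 D^{2}}{2}$)
$\frac{M{\left(-3,-15 \right)}}{Y} + \frac{500}{-162} = \frac{- \frac{15}{2} + 9 \left(-3\right) + \frac{3 \left(-3\right)^{2}}{2}}{-334} + \frac{500}{-162} = \left(- \frac{15}{2} - 27 + \frac{3}{2} \cdot 9\right) \left(- \frac{1}{334}\right) + 500 \left(- \frac{1}{162}\right) = \left(- \frac{15}{2} - 27 + \frac{27}{2}\right) \left(- \frac{1}{334}\right) - \frac{250}{81} = \left(-21\right) \left(- \frac{1}{334}\right) - \frac{250}{81} = \frac{21}{334} - \frac{250}{81} = - \frac{81799}{27054}$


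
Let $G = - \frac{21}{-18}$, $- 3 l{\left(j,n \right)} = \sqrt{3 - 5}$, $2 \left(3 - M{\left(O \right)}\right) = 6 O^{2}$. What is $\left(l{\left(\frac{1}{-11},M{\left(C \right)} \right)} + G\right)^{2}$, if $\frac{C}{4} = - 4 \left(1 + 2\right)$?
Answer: $\frac{41}{36} - \frac{7 i \sqrt{2}}{9} \approx 1.1389 - 1.0999 i$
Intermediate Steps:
$C = -48$ ($C = 4 \left(- 4 \left(1 + 2\right)\right) = 4 \left(\left(-4\right) 3\right) = 4 \left(-12\right) = -48$)
$M{\left(O \right)} = 3 - 3 O^{2}$ ($M{\left(O \right)} = 3 - \frac{6 O^{2}}{2} = 3 - 3 O^{2}$)
$l{\left(j,n \right)} = - \frac{i \sqrt{2}}{3}$ ($l{\left(j,n \right)} = - \frac{\sqrt{3 - 5}}{3} = - \frac{\sqrt{-2}}{3} = - \frac{i \sqrt{2}}{3}$)
$G = \frac{7}{6}$ ($G = \left(-21\right) \left(- \frac{1}{18}\right) = \frac{7}{6} \approx 1.1667$)
$\left(l{\left(\frac{1}{-11},M{\left(C \right)} \right)} + G\right)^{2} = \left(- \frac{i \sqrt{2}}{3} + \frac{7}{6}\right)^{2} = \left(\frac{7}{6} - \frac{i \sqrt{2}}{3}\right)^{2}$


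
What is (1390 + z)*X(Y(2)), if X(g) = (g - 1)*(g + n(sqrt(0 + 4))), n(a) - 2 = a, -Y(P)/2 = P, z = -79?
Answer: 0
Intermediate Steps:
Y(P) = -2*P
n(a) = 2 + a
X(g) = (-1 + g)*(4 + g) (X(g) = (g - 1)*(g + (2 + sqrt(0 + 4))) = (-1 + g)*(g + (2 + sqrt(4))) = (-1 + g)*(g + (2 + 2)) = (-1 + g)*(g + 4) = (-1 + g)*(4 + g))
(1390 + z)*X(Y(2)) = (1390 - 79)*(-4 + (-2*2)**2 + 3*(-2*2)) = 1311*(-4 + (-4)**2 + 3*(-4)) = 1311*(-4 + 16 - 12) = 1311*0 = 0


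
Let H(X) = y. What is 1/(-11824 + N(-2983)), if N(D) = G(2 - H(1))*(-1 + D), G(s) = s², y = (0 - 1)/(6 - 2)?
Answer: -2/53861 ≈ -3.7133e-5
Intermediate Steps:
y = -¼ (y = -1/4 = -1*¼ = -¼ ≈ -0.25000)
H(X) = -¼
N(D) = -81/16 + 81*D/16 (N(D) = (2 - 1*(-¼))²*(-1 + D) = (2 + ¼)²*(-1 + D) = (9/4)²*(-1 + D) = 81*(-1 + D)/16 = -81/16 + 81*D/16)
1/(-11824 + N(-2983)) = 1/(-11824 + (-81/16 + (81/16)*(-2983))) = 1/(-11824 + (-81/16 - 241623/16)) = 1/(-11824 - 30213/2) = 1/(-53861/2) = -2/53861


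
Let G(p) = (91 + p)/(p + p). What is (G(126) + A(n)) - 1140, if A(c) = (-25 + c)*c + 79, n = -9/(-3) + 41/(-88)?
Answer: -77855279/69696 ≈ -1117.1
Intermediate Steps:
n = 223/88 (n = -9*(-⅓) + 41*(-1/88) = 3 - 41/88 = 223/88 ≈ 2.5341)
A(c) = 79 + c*(-25 + c) (A(c) = c*(-25 + c) + 79 = 79 + c*(-25 + c))
G(p) = (91 + p)/(2*p) (G(p) = (91 + p)/((2*p)) = (91 + p)*(1/(2*p)) = (91 + p)/(2*p))
(G(126) + A(n)) - 1140 = ((½)*(91 + 126)/126 + (79 + (223/88)² - 25*223/88)) - 1140 = ((½)*(1/126)*217 + (79 + 49729/7744 - 5575/88)) - 1140 = (31/36 + 170905/7744) - 1140 = 1598161/69696 - 1140 = -77855279/69696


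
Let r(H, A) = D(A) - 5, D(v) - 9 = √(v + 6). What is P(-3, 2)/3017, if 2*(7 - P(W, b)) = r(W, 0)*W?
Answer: 13/3017 + 3*√6/6034 ≈ 0.0055268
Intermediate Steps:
D(v) = 9 + √(6 + v) (D(v) = 9 + √(v + 6) = 9 + √(6 + v))
r(H, A) = 4 + √(6 + A) (r(H, A) = (9 + √(6 + A)) - 5 = 4 + √(6 + A))
P(W, b) = 7 - W*(4 + √6)/2 (P(W, b) = 7 - (4 + √(6 + 0))*W/2 = 7 - (4 + √6)*W/2 = 7 - W*(4 + √6)/2)
P(-3, 2)/3017 = (7 - ½*(-3)*(4 + √6))/3017 = (7 + (6 + 3*√6/2))/3017 = (13 + 3*√6/2)/3017 = 13/3017 + 3*√6/6034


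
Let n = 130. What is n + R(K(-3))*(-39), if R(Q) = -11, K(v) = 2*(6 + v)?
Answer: 559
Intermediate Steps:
K(v) = 12 + 2*v
n + R(K(-3))*(-39) = 130 - 11*(-39) = 130 + 429 = 559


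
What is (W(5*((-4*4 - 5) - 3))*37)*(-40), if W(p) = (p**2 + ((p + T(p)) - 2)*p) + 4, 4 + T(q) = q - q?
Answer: -43695520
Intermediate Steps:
T(q) = -4 (T(q) = -4 + (q - q) = -4 + 0 = -4)
W(p) = 4 + p**2 + p*(-6 + p) (W(p) = (p**2 + ((p - 4) - 2)*p) + 4 = (p**2 + ((-4 + p) - 2)*p) + 4 = (p**2 + (-6 + p)*p) + 4 = (p**2 + p*(-6 + p)) + 4 = 4 + p**2 + p*(-6 + p))
(W(5*((-4*4 - 5) - 3))*37)*(-40) = ((4 - 30*((-4*4 - 5) - 3) + 2*(5*((-4*4 - 5) - 3))**2)*37)*(-40) = ((4 - 30*((-16 - 5) - 3) + 2*(5*((-16 - 5) - 3))**2)*37)*(-40) = ((4 - 30*(-21 - 3) + 2*(5*(-21 - 3))**2)*37)*(-40) = ((4 - 30*(-24) + 2*(5*(-24))**2)*37)*(-40) = ((4 - 6*(-120) + 2*(-120)**2)*37)*(-40) = ((4 + 720 + 2*14400)*37)*(-40) = ((4 + 720 + 28800)*37)*(-40) = (29524*37)*(-40) = 1092388*(-40) = -43695520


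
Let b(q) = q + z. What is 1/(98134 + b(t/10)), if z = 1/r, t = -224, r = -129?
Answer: 645/63281977 ≈ 1.0192e-5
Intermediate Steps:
z = -1/129 (z = 1/(-129) = -1/129 ≈ -0.0077519)
b(q) = -1/129 + q (b(q) = q - 1/129 = -1/129 + q)
1/(98134 + b(t/10)) = 1/(98134 + (-1/129 - 224/10)) = 1/(98134 + (-1/129 - 224*1/10)) = 1/(98134 + (-1/129 - 112/5)) = 1/(98134 - 14453/645) = 1/(63281977/645) = 645/63281977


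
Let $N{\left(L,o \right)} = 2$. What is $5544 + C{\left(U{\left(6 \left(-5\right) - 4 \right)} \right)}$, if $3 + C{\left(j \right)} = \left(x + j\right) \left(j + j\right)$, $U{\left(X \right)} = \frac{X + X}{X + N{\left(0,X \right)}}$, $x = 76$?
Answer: $\frac{187937}{32} \approx 5873.0$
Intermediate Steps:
$U{\left(X \right)} = \frac{2 X}{2 + X}$ ($U{\left(X \right)} = \frac{X + X}{X + 2} = \frac{2 X}{2 + X}$)
$C{\left(j \right)} = -3 + 2 j \left(76 + j\right)$ ($C{\left(j \right)} = -3 + \left(76 + j\right) \left(j + j\right) = -3 + \left(76 + j\right) 2 j = -3 + 2 j \left(76 + j\right)$)
$5544 + C{\left(U{\left(6 \left(-5\right) - 4 \right)} \right)} = 5544 + \left(-3 + 2 \left(\frac{2 \left(6 \left(-5\right) - 4\right)}{2 + \left(6 \left(-5\right) - 4\right)}\right)^{2} + 152 \frac{2 \left(6 \left(-5\right) - 4\right)}{2 + \left(6 \left(-5\right) - 4\right)}\right) = 5544 + \left(-3 + 2 \left(\frac{2 \left(-30 - 4\right)}{2 - 34}\right)^{2} + 152 \frac{2 \left(-30 - 4\right)}{2 - 34}\right) = 5544 + \left(-3 + 2 \left(2 \left(-34\right) \frac{1}{2 - 34}\right)^{2} + 152 \cdot 2 \left(-34\right) \frac{1}{2 - 34}\right) = 5544 + \left(-3 + 2 \left(2 \left(-34\right) \frac{1}{-32}\right)^{2} + 152 \cdot 2 \left(-34\right) \frac{1}{-32}\right) = 5544 + \left(-3 + 2 \left(2 \left(-34\right) \left(- \frac{1}{32}\right)\right)^{2} + 152 \cdot 2 \left(-34\right) \left(- \frac{1}{32}\right)\right) = 5544 + \left(-3 + 2 \left(\frac{17}{8}\right)^{2} + 152 \cdot \frac{17}{8}\right) = 5544 + \left(-3 + 2 \cdot \frac{289}{64} + 323\right) = 5544 + \left(-3 + \frac{289}{32} + 323\right) = 5544 + \frac{10529}{32} = \frac{187937}{32}$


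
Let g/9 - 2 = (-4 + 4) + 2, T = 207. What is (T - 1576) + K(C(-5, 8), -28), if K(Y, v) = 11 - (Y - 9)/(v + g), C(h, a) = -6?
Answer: -10849/8 ≈ -1356.1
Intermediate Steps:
g = 36 (g = 18 + 9*((-4 + 4) + 2) = 18 + 9*(0 + 2) = 18 + 9*2 = 18 + 18 = 36)
K(Y, v) = 11 - (-9 + Y)/(36 + v) (K(Y, v) = 11 - (Y - 9)/(v + 36) = 11 - (-9 + Y)/(36 + v))
(T - 1576) + K(C(-5, 8), -28) = (207 - 1576) + (405 - 1*(-6) + 11*(-28))/(36 - 28) = -1369 + (405 + 6 - 308)/8 = -1369 + (1/8)*103 = -1369 + 103/8 = -10849/8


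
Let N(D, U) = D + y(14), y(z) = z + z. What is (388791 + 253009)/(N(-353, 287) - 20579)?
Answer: -80225/2613 ≈ -30.702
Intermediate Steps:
y(z) = 2*z
N(D, U) = 28 + D (N(D, U) = D + 2*14 = D + 28 = 28 + D)
(388791 + 253009)/(N(-353, 287) - 20579) = (388791 + 253009)/((28 - 353) - 20579) = 641800/(-325 - 20579) = 641800/(-20904) = 641800*(-1/20904) = -80225/2613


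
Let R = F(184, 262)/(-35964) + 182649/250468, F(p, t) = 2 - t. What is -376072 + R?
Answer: -846896610771157/2251957788 ≈ -3.7607e+5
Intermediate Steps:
R = 1658477579/2251957788 (R = (2 - 1*262)/(-35964) + 182649/250468 = (2 - 262)*(-1/35964) + 182649*(1/250468) = -260*(-1/35964) + 182649/250468 = 65/8991 + 182649/250468 = 1658477579/2251957788 ≈ 0.73646)
-376072 + R = -376072 + 1658477579/2251957788 = -846896610771157/2251957788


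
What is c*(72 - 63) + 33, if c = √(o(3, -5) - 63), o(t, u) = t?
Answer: 33 + 18*I*√15 ≈ 33.0 + 69.714*I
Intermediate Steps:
c = 2*I*√15 (c = √(3 - 63) = √(-60) = 2*I*√15 ≈ 7.746*I)
c*(72 - 63) + 33 = (2*I*√15)*(72 - 63) + 33 = (2*I*√15)*9 + 33 = 18*I*√15 + 33 = 33 + 18*I*√15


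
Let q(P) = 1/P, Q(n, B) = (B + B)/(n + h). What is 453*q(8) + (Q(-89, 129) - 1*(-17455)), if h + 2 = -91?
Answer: 12747431/728 ≈ 17510.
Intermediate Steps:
h = -93 (h = -2 - 91 = -93)
Q(n, B) = 2*B/(-93 + n) (Q(n, B) = (B + B)/(n - 93) = (2*B)/(-93 + n) = 2*B/(-93 + n))
453*q(8) + (Q(-89, 129) - 1*(-17455)) = 453/8 + (2*129/(-93 - 89) - 1*(-17455)) = 453*(⅛) + (2*129/(-182) + 17455) = 453/8 + (2*129*(-1/182) + 17455) = 453/8 + (-129/91 + 17455) = 453/8 + 1588276/91 = 12747431/728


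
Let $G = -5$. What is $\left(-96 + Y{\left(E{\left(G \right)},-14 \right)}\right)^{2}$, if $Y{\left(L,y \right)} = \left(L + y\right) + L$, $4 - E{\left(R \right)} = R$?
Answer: $8464$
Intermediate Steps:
$E{\left(R \right)} = 4 - R$
$Y{\left(L,y \right)} = y + 2 L$
$\left(-96 + Y{\left(E{\left(G \right)},-14 \right)}\right)^{2} = \left(-96 - \left(14 - 2 \left(4 - -5\right)\right)\right)^{2} = \left(-96 - \left(14 - 2 \left(4 + 5\right)\right)\right)^{2} = \left(-96 + \left(-14 + 2 \cdot 9\right)\right)^{2} = \left(-96 + \left(-14 + 18\right)\right)^{2} = \left(-96 + 4\right)^{2} = \left(-92\right)^{2} = 8464$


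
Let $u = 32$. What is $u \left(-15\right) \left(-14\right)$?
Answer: $6720$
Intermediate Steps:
$u \left(-15\right) \left(-14\right) = 32 \left(-15\right) \left(-14\right) = \left(-480\right) \left(-14\right) = 6720$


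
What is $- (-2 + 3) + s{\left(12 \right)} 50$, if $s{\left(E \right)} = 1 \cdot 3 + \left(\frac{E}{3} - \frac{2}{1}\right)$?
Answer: $249$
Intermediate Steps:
$s{\left(E \right)} = 1 + \frac{E}{3}$ ($s{\left(E \right)} = 3 + \left(E \frac{1}{3} - 2\right) = 3 + \left(\frac{E}{3} - 2\right) = 3 + \left(-2 + \frac{E}{3}\right) = 1 + \frac{E}{3}$)
$- (-2 + 3) + s{\left(12 \right)} 50 = - (-2 + 3) + \left(1 + \frac{1}{3} \cdot 12\right) 50 = \left(-1\right) 1 + \left(1 + 4\right) 50 = -1 + 5 \cdot 50 = -1 + 250 = 249$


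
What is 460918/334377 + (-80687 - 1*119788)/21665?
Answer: -11409688121/1448855541 ≈ -7.8750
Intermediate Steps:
460918/334377 + (-80687 - 1*119788)/21665 = 460918*(1/334377) + (-80687 - 119788)*(1/21665) = 460918/334377 - 200475*1/21665 = 460918/334377 - 40095/4333 = -11409688121/1448855541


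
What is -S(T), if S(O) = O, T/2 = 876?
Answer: -1752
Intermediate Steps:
T = 1752 (T = 2*876 = 1752)
-S(T) = -1*1752 = -1752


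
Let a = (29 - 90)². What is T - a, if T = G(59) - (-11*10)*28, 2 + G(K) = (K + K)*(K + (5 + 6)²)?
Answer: 20597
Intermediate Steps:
G(K) = -2 + 2*K*(121 + K) (G(K) = -2 + (K + K)*(K + (5 + 6)²) = -2 + (2*K)*(K + 11²) = -2 + (2*K)*(K + 121) = -2 + (2*K)*(121 + K) = -2 + 2*K*(121 + K))
a = 3721 (a = (-61)² = 3721)
T = 24318 (T = (-2 + 2*59² + 242*59) - (-11*10)*28 = (-2 + 2*3481 + 14278) - (-110)*28 = (-2 + 6962 + 14278) - 1*(-3080) = 21238 + 3080 = 24318)
T - a = 24318 - 1*3721 = 24318 - 3721 = 20597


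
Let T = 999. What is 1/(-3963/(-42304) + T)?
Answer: 42304/42265659 ≈ 0.0010009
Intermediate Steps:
1/(-3963/(-42304) + T) = 1/(-3963/(-42304) + 999) = 1/(-3963*(-1)/42304 + 999) = 1/(-1*(-3963/42304) + 999) = 1/(3963/42304 + 999) = 1/(42265659/42304) = 42304/42265659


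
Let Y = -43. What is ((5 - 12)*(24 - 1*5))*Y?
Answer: 5719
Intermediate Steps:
((5 - 12)*(24 - 1*5))*Y = ((5 - 12)*(24 - 1*5))*(-43) = -7*(24 - 5)*(-43) = -7*19*(-43) = -133*(-43) = 5719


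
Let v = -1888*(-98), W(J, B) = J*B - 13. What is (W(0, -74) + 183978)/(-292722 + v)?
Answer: -183965/107698 ≈ -1.7082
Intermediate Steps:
W(J, B) = -13 + B*J (W(J, B) = B*J - 13 = -13 + B*J)
v = 185024
(W(0, -74) + 183978)/(-292722 + v) = ((-13 - 74*0) + 183978)/(-292722 + 185024) = ((-13 + 0) + 183978)/(-107698) = (-13 + 183978)*(-1/107698) = 183965*(-1/107698) = -183965/107698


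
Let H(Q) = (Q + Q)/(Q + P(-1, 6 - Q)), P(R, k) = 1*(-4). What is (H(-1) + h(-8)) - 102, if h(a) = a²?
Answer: -188/5 ≈ -37.600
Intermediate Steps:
P(R, k) = -4
H(Q) = 2*Q/(-4 + Q) (H(Q) = (Q + Q)/(Q - 4) = (2*Q)/(-4 + Q) = 2*Q/(-4 + Q))
(H(-1) + h(-8)) - 102 = (2*(-1)/(-4 - 1) + (-8)²) - 102 = (2*(-1)/(-5) + 64) - 102 = (2*(-1)*(-⅕) + 64) - 102 = (⅖ + 64) - 102 = 322/5 - 102 = -188/5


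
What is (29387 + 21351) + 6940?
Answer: 57678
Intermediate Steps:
(29387 + 21351) + 6940 = 50738 + 6940 = 57678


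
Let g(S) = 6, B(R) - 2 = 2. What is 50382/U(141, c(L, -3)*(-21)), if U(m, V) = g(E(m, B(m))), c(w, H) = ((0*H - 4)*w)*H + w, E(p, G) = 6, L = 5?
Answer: 8397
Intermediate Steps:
B(R) = 4 (B(R) = 2 + 2 = 4)
c(w, H) = w - 4*H*w (c(w, H) = ((0 - 4)*w)*H + w = (-4*w)*H + w = -4*H*w + w = w - 4*H*w)
U(m, V) = 6
50382/U(141, c(L, -3)*(-21)) = 50382/6 = 50382*(⅙) = 8397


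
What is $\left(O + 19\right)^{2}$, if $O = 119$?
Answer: $19044$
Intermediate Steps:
$\left(O + 19\right)^{2} = \left(119 + 19\right)^{2} = 138^{2} = 19044$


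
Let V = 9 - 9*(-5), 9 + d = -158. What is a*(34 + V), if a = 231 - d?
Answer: 35024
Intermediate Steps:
d = -167 (d = -9 - 158 = -167)
V = 54 (V = 9 + 45 = 54)
a = 398 (a = 231 - 1*(-167) = 231 + 167 = 398)
a*(34 + V) = 398*(34 + 54) = 398*88 = 35024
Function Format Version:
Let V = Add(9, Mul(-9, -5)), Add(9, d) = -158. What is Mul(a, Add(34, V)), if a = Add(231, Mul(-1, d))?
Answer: 35024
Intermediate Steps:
d = -167 (d = Add(-9, -158) = -167)
V = 54 (V = Add(9, 45) = 54)
a = 398 (a = Add(231, Mul(-1, -167)) = Add(231, 167) = 398)
Mul(a, Add(34, V)) = Mul(398, Add(34, 54)) = Mul(398, 88) = 35024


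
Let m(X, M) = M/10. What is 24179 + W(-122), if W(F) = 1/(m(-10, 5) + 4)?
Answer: 217613/9 ≈ 24179.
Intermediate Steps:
m(X, M) = M/10 (m(X, M) = M*(1/10) = M/10)
W(F) = 2/9 (W(F) = 1/((1/10)*5 + 4) = 1/(1/2 + 4) = 1/(9/2) = 2/9)
24179 + W(-122) = 24179 + 2/9 = 217613/9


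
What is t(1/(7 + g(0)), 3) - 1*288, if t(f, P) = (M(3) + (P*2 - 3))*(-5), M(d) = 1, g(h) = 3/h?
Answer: -308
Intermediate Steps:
t(f, P) = 10 - 10*P (t(f, P) = (1 + (P*2 - 3))*(-5) = (1 + (2*P - 3))*(-5) = (1 + (-3 + 2*P))*(-5) = (-2 + 2*P)*(-5) = 10 - 10*P)
t(1/(7 + g(0)), 3) - 1*288 = (10 - 10*3) - 1*288 = (10 - 30) - 288 = -20 - 288 = -308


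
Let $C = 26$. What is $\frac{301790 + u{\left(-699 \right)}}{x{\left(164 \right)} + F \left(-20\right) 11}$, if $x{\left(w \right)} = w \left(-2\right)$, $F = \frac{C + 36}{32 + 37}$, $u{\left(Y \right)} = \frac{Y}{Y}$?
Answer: $- \frac{20823579}{36272} \approx -574.09$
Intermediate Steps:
$u{\left(Y \right)} = 1$
$F = \frac{62}{69}$ ($F = \frac{26 + 36}{32 + 37} = \frac{62}{69} \approx 0.89855$)
$x{\left(w \right)} = - 2 w$
$\frac{301790 + u{\left(-699 \right)}}{x{\left(164 \right)} + F \left(-20\right) 11} = \frac{301790 + 1}{\left(-2\right) 164 + \frac{62}{69} \left(-20\right) 11} = \frac{301791}{-328 - \frac{13640}{69}} = \frac{301791}{- \frac{36272}{69}} = 301791 \left(- \frac{69}{36272}\right) = - \frac{20823579}{36272}$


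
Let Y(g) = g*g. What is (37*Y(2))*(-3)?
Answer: -444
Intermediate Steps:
Y(g) = g**2
(37*Y(2))*(-3) = (37*2**2)*(-3) = (37*4)*(-3) = 148*(-3) = -444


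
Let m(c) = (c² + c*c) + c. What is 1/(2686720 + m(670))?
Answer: 1/3585190 ≈ 2.7893e-7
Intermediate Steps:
m(c) = c + 2*c² (m(c) = (c² + c²) + c = 2*c² + c = c + 2*c²)
1/(2686720 + m(670)) = 1/(2686720 + 670*(1 + 2*670)) = 1/(2686720 + 670*(1 + 1340)) = 1/(2686720 + 670*1341) = 1/(2686720 + 898470) = 1/3585190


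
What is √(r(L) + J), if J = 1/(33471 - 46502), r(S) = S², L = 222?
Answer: √8368766252893/13031 ≈ 222.00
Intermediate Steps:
J = -1/13031 (J = 1/(-13031) = -1/13031 ≈ -7.6740e-5)
√(r(L) + J) = √(222² - 1/13031) = √(49284 - 1/13031) = √(642219803/13031) = √8368766252893/13031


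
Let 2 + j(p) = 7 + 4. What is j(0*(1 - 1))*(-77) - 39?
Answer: -732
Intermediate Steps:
j(p) = 9 (j(p) = -2 + (7 + 4) = -2 + 11 = 9)
j(0*(1 - 1))*(-77) - 39 = 9*(-77) - 39 = -693 - 39 = -732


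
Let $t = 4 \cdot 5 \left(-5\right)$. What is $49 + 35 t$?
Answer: $-3451$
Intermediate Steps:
$t = -100$ ($t = 20 \left(-5\right) = -100$)
$49 + 35 t = 49 + 35 \left(-100\right) = 49 - 3500 = -3451$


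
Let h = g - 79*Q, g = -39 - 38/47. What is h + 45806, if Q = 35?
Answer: 2021056/47 ≈ 43001.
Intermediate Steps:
g = -1871/47 (g = -39 - 38*1/47 = -39 - 38/47 = -1871/47 ≈ -39.809)
h = -131826/47 (h = -1871/47 - 79*35 = -1871/47 - 2765 = -131826/47 ≈ -2804.8)
h + 45806 = -131826/47 + 45806 = 2021056/47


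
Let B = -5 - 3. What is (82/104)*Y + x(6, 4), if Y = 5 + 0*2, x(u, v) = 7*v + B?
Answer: 1245/52 ≈ 23.942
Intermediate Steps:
B = -8
x(u, v) = -8 + 7*v (x(u, v) = 7*v - 8 = -8 + 7*v)
Y = 5 (Y = 5 + 0 = 5)
(82/104)*Y + x(6, 4) = (82/104)*5 + (-8 + 7*4) = (82*(1/104))*5 + (-8 + 28) = (41/52)*5 + 20 = 205/52 + 20 = 1245/52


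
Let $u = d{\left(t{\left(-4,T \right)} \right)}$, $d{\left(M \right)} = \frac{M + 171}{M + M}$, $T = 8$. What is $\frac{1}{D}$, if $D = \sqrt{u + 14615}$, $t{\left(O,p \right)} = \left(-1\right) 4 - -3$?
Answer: $\frac{\sqrt{14530}}{14530} \approx 0.008296$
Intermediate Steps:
$t{\left(O,p \right)} = -1$ ($t{\left(O,p \right)} = -4 + 3 = -1$)
$d{\left(M \right)} = \frac{171 + M}{2 M}$
$u = -85$ ($u = \frac{171 - 1}{2 \left(-1\right)} = \frac{1}{2} \left(-1\right) 170 = -85$)
$D = \sqrt{14530}$ ($D = \sqrt{-85 + 14615} = \sqrt{14530} \approx 120.54$)
$\frac{1}{D} = \frac{1}{\sqrt{14530}} = \frac{\sqrt{14530}}{14530}$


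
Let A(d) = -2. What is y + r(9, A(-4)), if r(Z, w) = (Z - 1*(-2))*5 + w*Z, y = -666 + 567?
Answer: -62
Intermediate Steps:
y = -99
r(Z, w) = 10 + 5*Z + Z*w (r(Z, w) = (Z + 2)*5 + Z*w = (2 + Z)*5 + Z*w = (10 + 5*Z) + Z*w = 10 + 5*Z + Z*w)
y + r(9, A(-4)) = -99 + (10 + 5*9 + 9*(-2)) = -99 + (10 + 45 - 18) = -99 + 37 = -62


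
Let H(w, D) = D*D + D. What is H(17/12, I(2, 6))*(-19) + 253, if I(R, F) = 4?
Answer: -127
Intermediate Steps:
H(w, D) = D + D² (H(w, D) = D² + D = D + D²)
H(17/12, I(2, 6))*(-19) + 253 = (4*(1 + 4))*(-19) + 253 = (4*5)*(-19) + 253 = 20*(-19) + 253 = -380 + 253 = -127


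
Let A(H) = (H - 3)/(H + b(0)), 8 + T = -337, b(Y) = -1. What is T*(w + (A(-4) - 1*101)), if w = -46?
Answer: 50232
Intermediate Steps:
T = -345 (T = -8 - 337 = -345)
A(H) = (-3 + H)/(-1 + H) (A(H) = (H - 3)/(H - 1) = (-3 + H)/(-1 + H))
T*(w + (A(-4) - 1*101)) = -345*(-46 + ((-3 - 4)/(-1 - 4) - 1*101)) = -345*(-46 + (-7/(-5) - 101)) = -345*(-46 + (-1/5*(-7) - 101)) = -345*(-46 + (7/5 - 101)) = -345*(-46 - 498/5) = -345*(-728/5) = 50232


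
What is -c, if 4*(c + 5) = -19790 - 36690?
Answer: 14125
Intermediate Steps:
c = -14125 (c = -5 + (-19790 - 36690)/4 = -5 + (¼)*(-56480) = -5 - 14120 = -14125)
-c = -1*(-14125) = 14125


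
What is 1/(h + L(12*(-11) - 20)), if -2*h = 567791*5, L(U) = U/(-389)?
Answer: -778/1104353191 ≈ -7.0448e-7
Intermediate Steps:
L(U) = -U/389 (L(U) = U*(-1/389) = -U/389)
h = -2838955/2 (h = -567791*5/2 = -1/2*2838955 = -2838955/2 ≈ -1.4195e+6)
1/(h + L(12*(-11) - 20)) = 1/(-2838955/2 - (12*(-11) - 20)/389) = 1/(-2838955/2 - (-132 - 20)/389) = 1/(-2838955/2 - 1/389*(-152)) = 1/(-2838955/2 + 152/389) = 1/(-1104353191/778) = -778/1104353191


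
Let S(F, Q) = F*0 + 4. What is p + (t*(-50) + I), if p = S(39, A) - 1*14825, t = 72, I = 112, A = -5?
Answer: -18309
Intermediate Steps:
S(F, Q) = 4 (S(F, Q) = 0 + 4 = 4)
p = -14821 (p = 4 - 1*14825 = 4 - 14825 = -14821)
p + (t*(-50) + I) = -14821 + (72*(-50) + 112) = -14821 + (-3600 + 112) = -14821 - 3488 = -18309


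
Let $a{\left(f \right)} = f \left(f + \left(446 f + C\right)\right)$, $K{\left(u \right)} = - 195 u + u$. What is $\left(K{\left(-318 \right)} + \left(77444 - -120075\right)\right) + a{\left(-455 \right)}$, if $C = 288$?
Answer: $92668346$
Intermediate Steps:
$K{\left(u \right)} = - 194 u$
$a{\left(f \right)} = f \left(288 + 447 f\right)$ ($a{\left(f \right)} = f \left(f + \left(446 f + 288\right)\right) = f \left(f + \left(288 + 446 f\right)\right) = f \left(288 + 447 f\right)$)
$\left(K{\left(-318 \right)} + \left(77444 - -120075\right)\right) + a{\left(-455 \right)} = \left(\left(-194\right) \left(-318\right) + \left(77444 - -120075\right)\right) + 3 \left(-455\right) \left(96 + 149 \left(-455\right)\right) = \left(61692 + \left(77444 + 120075\right)\right) + 3 \left(-455\right) \left(96 - 67795\right) = \left(61692 + 197519\right) + 3 \left(-455\right) \left(-67699\right) = 259211 + 92409135 = 92668346$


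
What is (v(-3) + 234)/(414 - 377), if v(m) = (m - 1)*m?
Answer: 246/37 ≈ 6.6487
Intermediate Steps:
v(m) = m*(-1 + m) (v(m) = (-1 + m)*m = m*(-1 + m))
(v(-3) + 234)/(414 - 377) = (-3*(-1 - 3) + 234)/(414 - 377) = (-3*(-4) + 234)/37 = (12 + 234)*(1/37) = 246*(1/37) = 246/37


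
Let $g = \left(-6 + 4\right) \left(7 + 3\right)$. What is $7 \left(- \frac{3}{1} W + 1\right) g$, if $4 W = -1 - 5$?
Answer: $-770$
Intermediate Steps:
$W = - \frac{3}{2}$ ($W = \frac{-1 - 5}{4} = \frac{1}{4} \left(-6\right) = - \frac{3}{2} \approx -1.5$)
$g = -20$ ($g = \left(-2\right) 10 = -20$)
$7 \left(- \frac{3}{1} W + 1\right) g = 7 \left(- \frac{3}{1} \left(- \frac{3}{2}\right) + 1\right) \left(-20\right) = 7 \left(\left(-3\right) 1 \left(- \frac{3}{2}\right) + 1\right) \left(-20\right) = 7 \left(\left(-3\right) \left(- \frac{3}{2}\right) + 1\right) \left(-20\right) = 7 \left(\frac{9}{2} + 1\right) \left(-20\right) = 7 \cdot \frac{11}{2} \left(-20\right) = \frac{77}{2} \left(-20\right) = -770$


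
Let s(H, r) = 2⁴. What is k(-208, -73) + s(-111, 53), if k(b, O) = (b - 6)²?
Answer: 45812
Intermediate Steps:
k(b, O) = (-6 + b)²
s(H, r) = 16
k(-208, -73) + s(-111, 53) = (-6 - 208)² + 16 = (-214)² + 16 = 45796 + 16 = 45812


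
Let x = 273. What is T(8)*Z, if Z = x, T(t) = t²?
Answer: 17472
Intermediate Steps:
Z = 273
T(8)*Z = 8²*273 = 64*273 = 17472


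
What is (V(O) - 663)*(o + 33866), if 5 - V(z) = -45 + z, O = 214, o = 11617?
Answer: -37614441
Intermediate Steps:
V(z) = 50 - z (V(z) = 5 - (-45 + z) = 5 + (45 - z) = 50 - z)
(V(O) - 663)*(o + 33866) = ((50 - 1*214) - 663)*(11617 + 33866) = ((50 - 214) - 663)*45483 = (-164 - 663)*45483 = -827*45483 = -37614441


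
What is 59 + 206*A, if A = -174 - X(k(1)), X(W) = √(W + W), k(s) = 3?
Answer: -35785 - 206*√6 ≈ -36290.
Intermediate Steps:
X(W) = √2*√W (X(W) = √(2*W) = √2*√W)
A = -174 - √6 (A = -174 - √2*√3 = -174 - √6 ≈ -176.45)
59 + 206*A = 59 + 206*(-174 - √6) = 59 + (-35844 - 206*√6) = -35785 - 206*√6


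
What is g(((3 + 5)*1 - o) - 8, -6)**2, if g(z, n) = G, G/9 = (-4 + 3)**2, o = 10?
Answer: 81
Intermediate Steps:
G = 9 (G = 9*(-4 + 3)**2 = 9*(-1)**2 = 9*1 = 9)
g(z, n) = 9
g(((3 + 5)*1 - o) - 8, -6)**2 = 9**2 = 81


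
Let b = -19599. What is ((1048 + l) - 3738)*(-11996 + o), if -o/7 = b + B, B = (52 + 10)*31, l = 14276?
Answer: 1294654398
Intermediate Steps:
B = 1922 (B = 62*31 = 1922)
o = 123739 (o = -7*(-19599 + 1922) = -7*(-17677) = 123739)
((1048 + l) - 3738)*(-11996 + o) = ((1048 + 14276) - 3738)*(-11996 + 123739) = (15324 - 3738)*111743 = 11586*111743 = 1294654398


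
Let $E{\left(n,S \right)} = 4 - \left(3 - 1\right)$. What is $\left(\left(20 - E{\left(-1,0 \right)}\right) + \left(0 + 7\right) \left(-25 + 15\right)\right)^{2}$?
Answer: $2704$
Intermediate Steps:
$E{\left(n,S \right)} = 2$ ($E{\left(n,S \right)} = 4 - \left(3 - 1\right) = 4 - 2 = 2$)
$\left(\left(20 - E{\left(-1,0 \right)}\right) + \left(0 + 7\right) \left(-25 + 15\right)\right)^{2} = \left(\left(20 - 2\right) + \left(0 + 7\right) \left(-25 + 15\right)\right)^{2} = \left(\left(20 - 2\right) + 7 \left(-10\right)\right)^{2} = \left(18 - 70\right)^{2} = \left(-52\right)^{2} = 2704$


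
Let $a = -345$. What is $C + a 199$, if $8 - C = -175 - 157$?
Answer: $-68315$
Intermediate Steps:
$C = 340$ ($C = 8 - \left(-175 - 157\right) = 8 - -332 = 8 + 332 = 340$)
$C + a 199 = 340 - 68655 = -68315$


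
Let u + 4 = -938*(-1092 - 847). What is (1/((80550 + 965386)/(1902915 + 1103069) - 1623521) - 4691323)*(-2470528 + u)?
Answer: 310870577466719375206750/101672439661 ≈ 3.0576e+12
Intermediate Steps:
u = 1818778 (u = -4 - 938*(-1092 - 847) = -4 - 938*(-1939) = -4 + 1818782 = 1818778)
(1/((80550 + 965386)/(1902915 + 1103069) - 1623521) - 4691323)*(-2470528 + u) = (1/((80550 + 965386)/(1902915 + 1103069) - 1623521) - 4691323)*(-2470528 + 1818778) = (1/(1045936/3005984 - 1623521) - 4691323)*(-651750) = (1/(1045936*(1/3005984) - 1623521) - 4691323)*(-651750) = (1/(65371/187874 - 1623521) - 4691323)*(-651750) = (1/(-305017318983/187874) - 4691323)*(-651750) = (-187874/305017318983 - 4691323)*(-651750) = -1430934763943472383/305017318983*(-651750) = 310870577466719375206750/101672439661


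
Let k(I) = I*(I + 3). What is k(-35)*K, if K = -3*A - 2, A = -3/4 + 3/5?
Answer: -1736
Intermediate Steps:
A = -3/20 (A = -3*¼ + 3*(⅕) = -¾ + ⅗ = -3/20 ≈ -0.15000)
K = -31/20 (K = -3*(-3/20) - 2 = 9/20 - 2 = -31/20 ≈ -1.5500)
k(I) = I*(3 + I)
k(-35)*K = -35*(3 - 35)*(-31/20) = -35*(-32)*(-31/20) = 1120*(-31/20) = -1736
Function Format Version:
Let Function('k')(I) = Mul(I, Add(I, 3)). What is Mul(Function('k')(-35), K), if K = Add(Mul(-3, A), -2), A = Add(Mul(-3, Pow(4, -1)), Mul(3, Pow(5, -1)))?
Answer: -1736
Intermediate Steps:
A = Rational(-3, 20) (A = Add(Mul(-3, Rational(1, 4)), Mul(3, Rational(1, 5))) = Add(Rational(-3, 4), Rational(3, 5)) = Rational(-3, 20) ≈ -0.15000)
K = Rational(-31, 20) (K = Add(Mul(-3, Rational(-3, 20)), -2) = Add(Rational(9, 20), -2) = Rational(-31, 20) ≈ -1.5500)
Function('k')(I) = Mul(I, Add(3, I))
Mul(Function('k')(-35), K) = Mul(Mul(-35, Add(3, -35)), Rational(-31, 20)) = Mul(Mul(-35, -32), Rational(-31, 20)) = Mul(1120, Rational(-31, 20)) = -1736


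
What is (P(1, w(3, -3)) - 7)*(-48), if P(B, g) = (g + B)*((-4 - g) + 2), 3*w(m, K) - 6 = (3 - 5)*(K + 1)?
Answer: 4336/3 ≈ 1445.3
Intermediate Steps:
w(m, K) = 4/3 - 2*K/3 (w(m, K) = 2 + ((3 - 5)*(K + 1))/3 = 2 + (-2*(1 + K))/3 = 2 + (-2 - 2*K)/3 = 2 + (-⅔ - 2*K/3) = 4/3 - 2*K/3)
P(B, g) = (-2 - g)*(B + g) (P(B, g) = (B + g)*(-2 - g) = (-2 - g)*(B + g))
(P(1, w(3, -3)) - 7)*(-48) = ((-(4/3 - ⅔*(-3))² - 2*1 - 2*(4/3 - ⅔*(-3)) - 1*1*(4/3 - ⅔*(-3))) - 7)*(-48) = ((-(4/3 + 2)² - 2 - 2*(4/3 + 2) - 1*1*(4/3 + 2)) - 7)*(-48) = ((-(10/3)² - 2 - 2*10/3 - 1*1*10/3) - 7)*(-48) = ((-1*100/9 - 2 - 20/3 - 10/3) - 7)*(-48) = ((-100/9 - 2 - 20/3 - 10/3) - 7)*(-48) = (-208/9 - 7)*(-48) = -271/9*(-48) = 4336/3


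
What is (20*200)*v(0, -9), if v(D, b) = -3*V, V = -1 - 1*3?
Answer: 48000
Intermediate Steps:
V = -4 (V = -1 - 3 = -4)
v(D, b) = 12 (v(D, b) = -3*(-4) = 12)
(20*200)*v(0, -9) = (20*200)*12 = 4000*12 = 48000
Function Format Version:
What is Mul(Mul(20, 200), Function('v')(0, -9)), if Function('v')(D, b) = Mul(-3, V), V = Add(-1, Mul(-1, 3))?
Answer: 48000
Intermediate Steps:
V = -4 (V = Add(-1, -3) = -4)
Function('v')(D, b) = 12 (Function('v')(D, b) = Mul(-3, -4) = 12)
Mul(Mul(20, 200), Function('v')(0, -9)) = Mul(Mul(20, 200), 12) = Mul(4000, 12) = 48000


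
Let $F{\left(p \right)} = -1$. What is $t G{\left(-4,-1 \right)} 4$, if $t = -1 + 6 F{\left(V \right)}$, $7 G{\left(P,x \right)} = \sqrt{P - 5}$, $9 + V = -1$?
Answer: $- 12 i \approx - 12.0 i$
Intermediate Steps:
$V = -10$ ($V = -9 - 1 = -10$)
$G{\left(P,x \right)} = \frac{\sqrt{-5 + P}}{7}$ ($G{\left(P,x \right)} = \frac{\sqrt{P - 5}}{7} = \frac{\sqrt{-5 + P}}{7}$)
$t = -7$ ($t = -1 + 6 \left(-1\right) = -1 - 6 = -7$)
$t G{\left(-4,-1 \right)} 4 = - 7 \frac{\sqrt{-5 - 4}}{7} \cdot 4 = - 7 \frac{\sqrt{-9}}{7} \cdot 4 = - 7 \frac{3 i}{7} \cdot 4 = - 3 i 4 = - 12 i$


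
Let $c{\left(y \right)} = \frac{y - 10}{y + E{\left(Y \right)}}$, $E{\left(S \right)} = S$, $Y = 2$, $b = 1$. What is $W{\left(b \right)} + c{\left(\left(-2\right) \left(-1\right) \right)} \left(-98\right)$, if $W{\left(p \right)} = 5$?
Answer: $201$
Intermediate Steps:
$c{\left(y \right)} = \frac{-10 + y}{2 + y}$ ($c{\left(y \right)} = \frac{y - 10}{y + 2} = \frac{-10 + y}{2 + y}$)
$W{\left(b \right)} + c{\left(\left(-2\right) \left(-1\right) \right)} \left(-98\right) = 5 + \frac{-10 - -2}{2 - -2} \left(-98\right) = 5 + \frac{-10 + 2}{2 + 2} \left(-98\right) = 5 + \frac{1}{4} \left(-8\right) \left(-98\right) = 5 - -196 = 5 + 196 = 201$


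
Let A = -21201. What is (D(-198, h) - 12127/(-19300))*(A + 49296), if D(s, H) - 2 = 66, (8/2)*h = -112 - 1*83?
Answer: 7442517213/3860 ≈ 1.9281e+6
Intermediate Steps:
h = -195/4 (h = (-112 - 1*83)/4 = (-112 - 83)/4 = (¼)*(-195) = -195/4 ≈ -48.750)
D(s, H) = 68 (D(s, H) = 2 + 66 = 68)
(D(-198, h) - 12127/(-19300))*(A + 49296) = (68 - 12127/(-19300))*(-21201 + 49296) = (68 - 12127*(-1/19300))*28095 = (68 + 12127/19300)*28095 = (1324527/19300)*28095 = 7442517213/3860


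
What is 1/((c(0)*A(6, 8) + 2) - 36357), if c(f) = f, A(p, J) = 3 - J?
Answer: -1/36355 ≈ -2.7507e-5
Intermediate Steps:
1/((c(0)*A(6, 8) + 2) - 36357) = 1/((0*(3 - 1*8) + 2) - 36357) = 1/((0*(3 - 8) + 2) - 36357) = 1/((0*(-5) + 2) - 36357) = 1/((0 + 2) - 36357) = 1/(2 - 36357) = 1/(-36355) = -1/36355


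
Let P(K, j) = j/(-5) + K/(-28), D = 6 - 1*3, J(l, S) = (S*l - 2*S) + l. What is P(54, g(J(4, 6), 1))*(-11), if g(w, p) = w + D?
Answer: 4411/70 ≈ 63.014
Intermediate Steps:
J(l, S) = l - 2*S + S*l (J(l, S) = (-2*S + S*l) + l = l - 2*S + S*l)
D = 3 (D = 6 - 3 = 3)
g(w, p) = 3 + w (g(w, p) = w + 3 = 3 + w)
P(K, j) = -j/5 - K/28 (P(K, j) = j*(-⅕) + K*(-1/28) = -j/5 - K/28)
P(54, g(J(4, 6), 1))*(-11) = (-(3 + (4 - 2*6 + 6*4))/5 - 1/28*54)*(-11) = (-(3 + (4 - 12 + 24))/5 - 27/14)*(-11) = (-(3 + 16)/5 - 27/14)*(-11) = (-⅕*19 - 27/14)*(-11) = (-19/5 - 27/14)*(-11) = -401/70*(-11) = 4411/70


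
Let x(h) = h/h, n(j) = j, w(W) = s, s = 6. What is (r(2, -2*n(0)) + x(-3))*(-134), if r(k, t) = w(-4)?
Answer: -938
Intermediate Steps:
w(W) = 6
x(h) = 1
r(k, t) = 6
(r(2, -2*n(0)) + x(-3))*(-134) = (6 + 1)*(-134) = 7*(-134) = -938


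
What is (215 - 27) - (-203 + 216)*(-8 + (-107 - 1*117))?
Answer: 3204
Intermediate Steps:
(215 - 27) - (-203 + 216)*(-8 + (-107 - 1*117)) = 188 - 13*(-8 + (-107 - 117)) = 188 - 13*(-8 - 224) = 188 - 13*(-232) = 188 - 1*(-3016) = 188 + 3016 = 3204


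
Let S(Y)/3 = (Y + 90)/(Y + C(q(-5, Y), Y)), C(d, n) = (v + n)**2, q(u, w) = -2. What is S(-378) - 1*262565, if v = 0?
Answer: -692909051/2639 ≈ -2.6257e+5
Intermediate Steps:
C(d, n) = n**2 (C(d, n) = (0 + n)**2 = n**2)
S(Y) = 3*(90 + Y)/(Y + Y**2) (S(Y) = 3*((Y + 90)/(Y + Y**2)) = 3*((90 + Y)/(Y + Y**2)) = 3*(90 + Y)/(Y + Y**2))
S(-378) - 1*262565 = 3*(90 - 378)/(-378*(1 - 378)) - 1*262565 = 3*(-1/378)*(-288)/(-377) - 262565 = 3*(-1/378)*(-1/377)*(-288) - 262565 = -16/2639 - 262565 = -692909051/2639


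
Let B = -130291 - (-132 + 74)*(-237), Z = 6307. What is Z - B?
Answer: 150344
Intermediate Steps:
B = -144037 (B = -130291 - (-58)*(-237) = -130291 - 1*13746 = -130291 - 13746 = -144037)
Z - B = 6307 - 1*(-144037) = 6307 + 144037 = 150344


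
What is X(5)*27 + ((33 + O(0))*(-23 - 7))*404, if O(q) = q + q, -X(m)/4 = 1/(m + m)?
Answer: -1999854/5 ≈ -3.9997e+5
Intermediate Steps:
X(m) = -2/m (X(m) = -4/(m + m) = -4*1/(2*m) = -2/m)
O(q) = 2*q
X(5)*27 + ((33 + O(0))*(-23 - 7))*404 = -2/5*27 + ((33 + 2*0)*(-23 - 7))*404 = -2*⅕*27 + ((33 + 0)*(-30))*404 = -⅖*27 + (33*(-30))*404 = -54/5 - 990*404 = -54/5 - 399960 = -1999854/5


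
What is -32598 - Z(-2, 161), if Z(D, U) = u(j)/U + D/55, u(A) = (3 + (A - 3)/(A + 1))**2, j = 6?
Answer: -14144125112/433895 ≈ -32598.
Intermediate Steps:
u(A) = (3 + (-3 + A)/(1 + A))**2
Z(D, U) = D/55 + 576/(49*U) (Z(D, U) = (16*6**2/(1 + 6)**2)/U + D/55 = (16*36/7**2)/U + D*(1/55) = (16*36*(1/49))/U + D/55 = 576/(49*U) + D/55 = D/55 + 576/(49*U))
-32598 - Z(-2, 161) = -32598 - ((1/55)*(-2) + (576/49)/161) = -32598 - (-2/55 + (576/49)*(1/161)) = -32598 - (-2/55 + 576/7889) = -32598 - 1*15902/433895 = -32598 - 15902/433895 = -14144125112/433895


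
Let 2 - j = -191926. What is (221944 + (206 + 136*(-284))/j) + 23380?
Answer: 7847417709/31988 ≈ 2.4532e+5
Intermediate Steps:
j = 191928 (j = 2 - 1*(-191926) = 2 + 191926 = 191928)
(221944 + (206 + 136*(-284))/j) + 23380 = (221944 + (206 + 136*(-284))/191928) + 23380 = (221944 + (206 - 38624)*(1/191928)) + 23380 = (221944 - 38418*1/191928) + 23380 = (221944 - 6403/31988) + 23380 = 7099538269/31988 + 23380 = 7847417709/31988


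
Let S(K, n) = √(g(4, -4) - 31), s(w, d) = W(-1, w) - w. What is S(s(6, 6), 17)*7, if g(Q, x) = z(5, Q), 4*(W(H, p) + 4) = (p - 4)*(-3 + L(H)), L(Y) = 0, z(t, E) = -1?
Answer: 28*I*√2 ≈ 39.598*I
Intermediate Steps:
W(H, p) = -1 - 3*p/4 (W(H, p) = -4 + ((p - 4)*(-3 + 0))/4 = -4 + ((-4 + p)*(-3))/4 = -4 + (12 - 3*p)/4 = -4 + (3 - 3*p/4) = -1 - 3*p/4)
g(Q, x) = -1
s(w, d) = -1 - 7*w/4 (s(w, d) = (-1 - 3*w/4) - w = -1 - 7*w/4)
S(K, n) = 4*I*√2 (S(K, n) = √(-1 - 31) = √(-32) = 4*I*√2)
S(s(6, 6), 17)*7 = (4*I*√2)*7 = 28*I*√2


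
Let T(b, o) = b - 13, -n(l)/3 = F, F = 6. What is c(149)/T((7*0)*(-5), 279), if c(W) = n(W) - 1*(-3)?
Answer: 15/13 ≈ 1.1538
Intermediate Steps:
n(l) = -18 (n(l) = -3*6 = -18)
T(b, o) = -13 + b
c(W) = -15 (c(W) = -18 - 1*(-3) = -18 + 3 = -15)
c(149)/T((7*0)*(-5), 279) = -15/(-13 + (7*0)*(-5)) = -15/(-13 + 0*(-5)) = -15/(-13 + 0) = -15/(-13) = -15*(-1/13) = 15/13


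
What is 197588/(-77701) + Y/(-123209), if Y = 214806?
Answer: -41035260898/9573462509 ≈ -4.2864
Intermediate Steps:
197588/(-77701) + Y/(-123209) = 197588/(-77701) + 214806/(-123209) = 197588*(-1/77701) + 214806*(-1/123209) = -197588/77701 - 214806/123209 = -41035260898/9573462509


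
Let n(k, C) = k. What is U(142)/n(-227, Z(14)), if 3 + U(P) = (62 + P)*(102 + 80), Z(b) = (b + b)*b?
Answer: -37125/227 ≈ -163.55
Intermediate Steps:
Z(b) = 2*b² (Z(b) = (2*b)*b = 2*b²)
U(P) = 11281 + 182*P (U(P) = -3 + (62 + P)*(102 + 80) = -3 + (62 + P)*182 = -3 + (11284 + 182*P) = 11281 + 182*P)
U(142)/n(-227, Z(14)) = (11281 + 182*142)/(-227) = (11281 + 25844)*(-1/227) = 37125*(-1/227) = -37125/227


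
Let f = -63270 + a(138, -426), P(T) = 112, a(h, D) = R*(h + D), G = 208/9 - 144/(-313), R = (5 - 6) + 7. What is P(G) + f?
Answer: -64886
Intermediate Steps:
R = 6 (R = -1 + 7 = 6)
G = 66400/2817 (G = 208*(⅑) - 144*(-1/313) = 208/9 + 144/313 = 66400/2817 ≈ 23.571)
a(h, D) = 6*D + 6*h (a(h, D) = 6*(h + D) = 6*(D + h) = 6*D + 6*h)
f = -64998 (f = -63270 + (6*(-426) + 6*138) = -63270 + (-2556 + 828) = -63270 - 1728 = -64998)
P(G) + f = 112 - 64998 = -64886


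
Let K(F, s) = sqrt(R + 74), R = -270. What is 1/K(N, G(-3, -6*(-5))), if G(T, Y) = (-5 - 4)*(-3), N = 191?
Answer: -I/14 ≈ -0.071429*I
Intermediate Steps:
G(T, Y) = 27 (G(T, Y) = -9*(-3) = 27)
K(F, s) = 14*I (K(F, s) = sqrt(-270 + 74) = sqrt(-196) = 14*I)
1/K(N, G(-3, -6*(-5))) = 1/(14*I) = -I/14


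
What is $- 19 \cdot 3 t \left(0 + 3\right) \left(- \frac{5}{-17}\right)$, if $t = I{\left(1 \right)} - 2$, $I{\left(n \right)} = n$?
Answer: $\frac{855}{17} \approx 50.294$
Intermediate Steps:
$t = -1$ ($t = 1 - 2 = -1$)
$- 19 \cdot 3 t \left(0 + 3\right) \left(- \frac{5}{-17}\right) = - 19 \cdot 3 \left(-1\right) \left(0 + 3\right) \left(- \frac{5}{-17}\right) = - 19 \left(\left(-3\right) 3\right) \left(\left(-5\right) \left(- \frac{1}{17}\right)\right) = \left(-19\right) \left(-9\right) \frac{5}{17} = 171 \cdot \frac{5}{17} = \frac{855}{17}$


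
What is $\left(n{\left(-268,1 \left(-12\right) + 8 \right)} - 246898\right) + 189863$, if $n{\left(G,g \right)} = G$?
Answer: $-57303$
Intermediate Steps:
$\left(n{\left(-268,1 \left(-12\right) + 8 \right)} - 246898\right) + 189863 = \left(-268 - 246898\right) + 189863 = -247166 + 189863 = -57303$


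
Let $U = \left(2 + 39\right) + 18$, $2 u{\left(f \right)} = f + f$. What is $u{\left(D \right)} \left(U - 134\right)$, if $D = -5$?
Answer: $375$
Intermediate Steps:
$u{\left(f \right)} = f$ ($u{\left(f \right)} = \frac{f + f}{2} = \frac{2 f}{2} = f$)
$U = 59$ ($U = 41 + 18 = 59$)
$u{\left(D \right)} \left(U - 134\right) = - 5 \left(59 - 134\right) = \left(-5\right) \left(-75\right) = 375$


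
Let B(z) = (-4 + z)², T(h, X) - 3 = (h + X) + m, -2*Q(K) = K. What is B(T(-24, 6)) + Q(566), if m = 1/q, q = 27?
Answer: 55837/729 ≈ 76.594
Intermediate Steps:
m = 1/27 ≈ 0.037037
Q(K) = -K/2
T(h, X) = 82/27 + X + h (T(h, X) = 3 + ((h + X) + 1/27) = 3 + ((X + h) + 1/27) = 3 + (1/27 + X + h) = 82/27 + X + h)
B(T(-24, 6)) + Q(566) = (-4 + (82/27 + 6 - 24))² - ½*566 = (-4 - 404/27)² - 283 = (-512/27)² - 283 = 262144/729 - 283 = 55837/729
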